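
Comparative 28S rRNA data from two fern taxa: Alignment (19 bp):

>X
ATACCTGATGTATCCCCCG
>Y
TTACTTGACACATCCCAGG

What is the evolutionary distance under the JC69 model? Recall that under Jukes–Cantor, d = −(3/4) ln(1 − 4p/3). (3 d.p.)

The sequences differ at 7 of 19 sites (1, 5, 9, 10, 11, 17, 18), so p = 7/19 ≈ 0.368421.
d = −(3/4) ln(1 − 4p/3) = −0.75 ln(1 − 0.491228) = −0.75 ln(0.508772)
  = −0.75 × (-0.675755) = 0.506816 substitutions/site.

0.507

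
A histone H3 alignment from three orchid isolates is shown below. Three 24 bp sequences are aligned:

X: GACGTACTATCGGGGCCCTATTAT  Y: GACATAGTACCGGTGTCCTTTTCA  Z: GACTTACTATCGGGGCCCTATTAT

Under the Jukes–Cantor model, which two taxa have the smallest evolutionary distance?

X–Y: 8/24 differ, p = 0.333, d = 0.441.
X–Z: 1/24 differ, p = 0.042, d = 0.043.
Y–Z: 8/24 differ, p = 0.333, d = 0.441.
The smallest distance is between X and Z.

X and Z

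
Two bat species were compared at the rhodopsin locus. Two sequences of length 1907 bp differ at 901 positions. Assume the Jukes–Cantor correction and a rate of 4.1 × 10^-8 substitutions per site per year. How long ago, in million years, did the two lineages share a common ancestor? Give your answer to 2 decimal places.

p = 901/1907 ≈ 0.47247.
d = −(3/4) ln(1 − 4p/3) = −0.75 ln(1 − 0.62996) = −0.75 ln(0.37004)
  = −0.75 × (-0.994144) = 0.745608 substitutions/site.
Under a molecular clock d = 2μt, so t = d/(2μ) = 0.745608 / (2 × 4.1 × 10^-8) = 9.09 million years.

9.09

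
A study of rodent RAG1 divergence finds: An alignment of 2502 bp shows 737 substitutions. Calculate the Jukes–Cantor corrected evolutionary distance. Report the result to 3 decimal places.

p = 737/2502 ≈ 0.294564.
d = −(3/4) ln(1 − 4p/3) = −0.75 ln(1 − 0.392752) = −0.75 ln(0.607248)
  = −0.75 × (-0.498818) = 0.374114 substitutions/site.

0.374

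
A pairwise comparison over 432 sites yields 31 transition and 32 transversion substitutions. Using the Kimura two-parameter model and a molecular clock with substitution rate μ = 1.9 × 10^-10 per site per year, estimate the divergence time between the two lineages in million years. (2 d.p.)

P = 31/432 ≈ 0.071759 and Q = 32/432 ≈ 0.074074.
Under the Kimura two-parameter model, d = −½ ln(1 − 2P − Q) − ¼ ln(1 − 2Q).
1 − 2P − Q = 0.782408, giving −½ ln(0.782408) = 0.122689.
1 − 2Q = 0.851852, giving −¼ ln(0.851852) = 0.040086.
d = 0.122689 + 0.040086 = 0.162775.
Under a molecular clock d = 2μt, so t = d/(2μ) = 0.162775 / (2 × 1.9 × 10^-10) = 428.36 million years.

428.36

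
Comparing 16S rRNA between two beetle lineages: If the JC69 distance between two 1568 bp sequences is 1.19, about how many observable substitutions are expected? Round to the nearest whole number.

935

Invert JC69: p = (3/4)(1 − e^(−4d/3)) = 0.75 × (1 − e^(-1.586667)) = 0.75 × (1 − 0.204606) = 0.596546.
Expected differing sites = pL ≈ 0.596546 × 1568 = 935.384128 ≈ 935.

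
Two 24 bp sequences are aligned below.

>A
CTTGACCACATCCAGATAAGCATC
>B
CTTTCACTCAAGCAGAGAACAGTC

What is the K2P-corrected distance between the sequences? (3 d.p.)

Of 24 sites, 1 differences are transitions and 9 are transversions, so P = 1/24 ≈ 0.041667 and Q = 9/24 = 0.375.
Under the Kimura two-parameter model, d = −½ ln(1 − 2P − Q) − ¼ ln(1 − 2Q).
1 − 2P − Q = 0.541666, giving −½ ln(0.541666) = 0.306553.
1 − 2Q = 0.25, giving −¼ ln(0.25) = 0.346574.
d = 0.306553 + 0.346574 = 0.653127.

0.653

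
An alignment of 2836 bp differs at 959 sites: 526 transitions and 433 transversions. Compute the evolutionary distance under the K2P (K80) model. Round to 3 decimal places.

P = 526/2836 ≈ 0.185472 and Q = 433/2836 ≈ 0.15268.
Under the Kimura two-parameter model, d = −½ ln(1 − 2P − Q) − ¼ ln(1 − 2Q).
1 − 2P − Q = 0.476376, giving −½ ln(0.476376) = 0.370774.
1 − 2Q = 0.69464, giving −¼ ln(0.69464) = 0.091090.
d = 0.370774 + 0.091090 = 0.461864.

0.462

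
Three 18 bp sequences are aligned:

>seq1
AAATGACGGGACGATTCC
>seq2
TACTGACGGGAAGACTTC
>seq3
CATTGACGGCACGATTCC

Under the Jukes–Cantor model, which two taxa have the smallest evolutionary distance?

seq1–seq2: 5/18 differ, p = 0.278, d = 0.347.
seq1–seq3: 3/18 differ, p = 0.167, d = 0.188.
seq2–seq3: 6/18 differ, p = 0.333, d = 0.441.
The smallest distance is between seq1 and seq3.

seq1 and seq3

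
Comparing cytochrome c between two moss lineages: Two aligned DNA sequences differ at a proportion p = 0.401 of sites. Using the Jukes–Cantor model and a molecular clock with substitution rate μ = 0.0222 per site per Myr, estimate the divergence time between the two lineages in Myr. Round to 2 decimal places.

12.92

d = −(3/4) ln(1 − 4p/3) = −0.75 ln(1 − 0.534667) = −0.75 ln(0.465333)
  = −0.75 × (-0.765002) = 0.573752 substitutions/site.
Under a molecular clock d = 2μt, so t = d/(2μ) = 0.573752 / (2 × 0.0222) = 12.92 Myr.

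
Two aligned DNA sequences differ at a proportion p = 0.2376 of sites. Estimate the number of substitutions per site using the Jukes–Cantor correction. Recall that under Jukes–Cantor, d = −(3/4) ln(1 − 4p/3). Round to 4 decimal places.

0.2857

d = −(3/4) ln(1 − 4p/3) = −0.75 ln(1 − 0.3168) = −0.75 ln(0.6832)
  = −0.75 × (-0.380968) = 0.285726 substitutions/site.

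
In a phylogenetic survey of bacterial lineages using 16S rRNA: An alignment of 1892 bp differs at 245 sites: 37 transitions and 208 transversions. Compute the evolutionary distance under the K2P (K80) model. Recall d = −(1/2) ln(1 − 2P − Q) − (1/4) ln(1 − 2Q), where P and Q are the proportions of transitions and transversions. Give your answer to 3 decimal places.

0.143

P = 37/1892 ≈ 0.019556 and Q = 208/1892 ≈ 0.109937.
Under the Kimura two-parameter model, d = −½ ln(1 − 2P − Q) − ¼ ln(1 − 2Q).
1 − 2P − Q = 0.850951, giving −½ ln(0.850951) = 0.080700.
1 − 2Q = 0.780126, giving −¼ ln(0.780126) = 0.062075.
d = 0.080700 + 0.062075 = 0.142775.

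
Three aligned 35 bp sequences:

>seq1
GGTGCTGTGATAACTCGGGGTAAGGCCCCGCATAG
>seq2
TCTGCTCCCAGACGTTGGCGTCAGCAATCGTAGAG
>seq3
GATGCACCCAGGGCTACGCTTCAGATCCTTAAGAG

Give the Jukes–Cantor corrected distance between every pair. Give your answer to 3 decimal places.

seq1–seq2: 17/35 sites differ → p ≈ 0.485714, d = −0.75 ln(1 − 0.647619) = 0.782282 ≈ 0.782.
seq1–seq3: 19/35 sites differ → p ≈ 0.542857, d = −0.75 ln(1 − 0.723809) = 0.964997 ≈ 0.965.
seq2–seq3: 16/35 sites differ → p ≈ 0.457143, d = −0.75 ln(1 − 0.609524) = 0.705292 ≈ 0.705.

d(seq1,seq2) = 0.782, d(seq1,seq3) = 0.965, d(seq2,seq3) = 0.705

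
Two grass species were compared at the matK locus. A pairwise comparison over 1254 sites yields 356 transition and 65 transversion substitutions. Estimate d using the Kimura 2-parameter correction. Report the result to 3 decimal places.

0.511

P = 356/1254 ≈ 0.283892 and Q = 65/1254 ≈ 0.051834.
Under the Kimura two-parameter model, d = −½ ln(1 − 2P − Q) − ¼ ln(1 − 2Q).
1 − 2P − Q = 0.380382, giving −½ ln(0.380382) = 0.483290.
1 − 2Q = 0.896332, giving −¼ ln(0.896332) = 0.027361.
d = 0.483290 + 0.027361 = 0.510651.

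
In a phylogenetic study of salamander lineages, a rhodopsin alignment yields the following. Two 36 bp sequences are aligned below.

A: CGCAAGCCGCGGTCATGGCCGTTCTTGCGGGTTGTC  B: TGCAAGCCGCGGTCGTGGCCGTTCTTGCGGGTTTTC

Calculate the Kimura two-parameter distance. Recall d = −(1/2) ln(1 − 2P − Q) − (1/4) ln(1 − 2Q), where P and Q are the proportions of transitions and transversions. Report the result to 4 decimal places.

0.0891

Of 36 sites, 2 differences are transitions and 1 are transversions, so P = 2/36 ≈ 0.055556 and Q = 1/36 ≈ 0.027778.
Under the Kimura two-parameter model, d = −½ ln(1 − 2P − Q) − ¼ ln(1 − 2Q).
1 − 2P − Q = 0.86111, giving −½ ln(0.86111) = 0.074767.
1 − 2Q = 0.944444, giving −¼ ln(0.944444) = 0.014290.
d = 0.074767 + 0.014290 = 0.089057.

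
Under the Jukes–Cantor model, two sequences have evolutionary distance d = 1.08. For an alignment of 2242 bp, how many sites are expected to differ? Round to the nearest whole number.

1283

Invert JC69: p = (3/4)(1 − e^(−4d/3)) = 0.75 × (1 − e^(-1.44)) = 0.75 × (1 − 0.236928) = 0.572304.
Expected differing sites = pL ≈ 0.572304 × 2242 = 1283.105568 ≈ 1283.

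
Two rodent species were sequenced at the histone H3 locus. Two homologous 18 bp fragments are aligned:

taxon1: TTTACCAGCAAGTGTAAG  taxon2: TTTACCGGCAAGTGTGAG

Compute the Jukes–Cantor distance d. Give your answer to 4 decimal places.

The sequences differ at 2 of 18 sites (7, 16), so p = 2/18 ≈ 0.111111.
d = −(3/4) ln(1 − 4p/3) = −0.75 ln(1 − 0.148148) = −0.75 ln(0.851852)
  = −0.75 × (-0.160342) = 0.120257 substitutions/site.

0.1203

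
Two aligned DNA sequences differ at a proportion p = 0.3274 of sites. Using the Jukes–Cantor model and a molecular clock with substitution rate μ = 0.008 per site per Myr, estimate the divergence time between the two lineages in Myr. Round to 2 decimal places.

26.89

d = −(3/4) ln(1 − 4p/3) = −0.75 ln(1 − 0.436533) = −0.75 ln(0.563467)
  = −0.75 × (-0.573647) = 0.430235 substitutions/site.
Under a molecular clock d = 2μt, so t = d/(2μ) = 0.430235 / (2 × 0.008) = 26.89 Myr.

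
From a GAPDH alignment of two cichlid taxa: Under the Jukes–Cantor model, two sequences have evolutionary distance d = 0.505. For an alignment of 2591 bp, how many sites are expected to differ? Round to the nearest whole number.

952

Invert JC69: p = (3/4)(1 − e^(−4d/3)) = 0.75 × (1 − e^(-0.673333)) = 0.75 × (1 − 0.510006) = 0.367496.
Expected differing sites = pL ≈ 0.367496 × 2591 = 952.182136 ≈ 952.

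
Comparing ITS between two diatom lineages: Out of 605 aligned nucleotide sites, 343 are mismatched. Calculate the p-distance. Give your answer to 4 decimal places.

p = 343/605 = 0.566942… ≈ 0.5669 (to 4 d.p.).

0.5669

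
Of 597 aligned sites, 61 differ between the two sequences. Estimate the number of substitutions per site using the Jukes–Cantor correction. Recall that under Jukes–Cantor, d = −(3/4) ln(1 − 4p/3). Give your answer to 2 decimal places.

p = 61/597 ≈ 0.102178.
d = −(3/4) ln(1 − 4p/3) = −0.75 ln(1 − 0.136237) = −0.75 ln(0.863763)
  = −0.75 × (-0.146457) = 0.109843 substitutions/site.

0.11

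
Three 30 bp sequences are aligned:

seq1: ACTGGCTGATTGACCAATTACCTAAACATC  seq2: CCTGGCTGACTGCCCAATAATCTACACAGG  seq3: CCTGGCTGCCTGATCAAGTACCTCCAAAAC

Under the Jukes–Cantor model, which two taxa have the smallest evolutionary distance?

seq1 and seq2

seq1–seq2: 8/30 differ, p = 0.267, d = 0.330.
seq1–seq3: 9/30 differ, p = 0.300, d = 0.383.
seq2–seq3: 10/30 differ, p = 0.333, d = 0.441.
The smallest distance is between seq1 and seq2.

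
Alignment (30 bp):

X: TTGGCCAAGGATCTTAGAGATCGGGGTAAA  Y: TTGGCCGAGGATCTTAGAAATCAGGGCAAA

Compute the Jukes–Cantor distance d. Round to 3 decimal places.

The sequences differ at 4 of 30 sites (7, 19, 23, 27), so p = 4/30 ≈ 0.133333.
d = −(3/4) ln(1 − 4p/3) = −0.75 ln(1 − 0.177777) = −0.75 ln(0.822223)
  = −0.75 × (-0.195744) = 0.146808 substitutions/site.

0.147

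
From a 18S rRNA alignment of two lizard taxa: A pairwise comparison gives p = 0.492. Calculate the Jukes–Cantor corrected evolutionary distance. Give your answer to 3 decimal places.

0.800

d = −(3/4) ln(1 − 4p/3) = −0.75 ln(1 − 0.656) = −0.75 ln(0.344)
  = −0.75 × (-1.067114) = 0.800336 substitutions/site.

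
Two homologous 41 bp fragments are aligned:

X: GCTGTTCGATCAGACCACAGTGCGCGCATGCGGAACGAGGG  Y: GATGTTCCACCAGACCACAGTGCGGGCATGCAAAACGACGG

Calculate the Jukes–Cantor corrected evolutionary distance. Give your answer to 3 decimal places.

0.194

The sequences differ at 7 of 41 sites (2, 8, 10, 25, 32, 33, 39), so p = 7/41 ≈ 0.170732.
d = −(3/4) ln(1 − 4p/3) = −0.75 ln(1 − 0.227643) = −0.75 ln(0.772357)
  = −0.75 × (-0.258308) = 0.193731 substitutions/site.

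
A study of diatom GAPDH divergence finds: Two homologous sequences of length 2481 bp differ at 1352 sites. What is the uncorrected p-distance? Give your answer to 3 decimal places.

p = 1352/2481 = 0.544941… ≈ 0.545 (to 3 d.p.).

0.545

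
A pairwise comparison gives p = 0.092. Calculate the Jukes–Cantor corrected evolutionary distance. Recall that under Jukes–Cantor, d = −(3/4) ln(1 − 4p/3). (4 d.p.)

0.0982

d = −(3/4) ln(1 − 4p/3) = −0.75 ln(1 − 0.122667) = −0.75 ln(0.877333)
  = −0.75 × (-0.130869) = 0.098152 substitutions/site.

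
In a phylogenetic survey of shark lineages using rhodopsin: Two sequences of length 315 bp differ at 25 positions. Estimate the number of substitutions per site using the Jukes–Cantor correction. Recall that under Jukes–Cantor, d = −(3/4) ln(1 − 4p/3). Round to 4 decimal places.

p = 25/315 ≈ 0.079365.
d = −(3/4) ln(1 − 4p/3) = −0.75 ln(1 − 0.10582) = −0.75 ln(0.89418)
  = −0.75 × (-0.111848) = 0.083886 substitutions/site.

0.0839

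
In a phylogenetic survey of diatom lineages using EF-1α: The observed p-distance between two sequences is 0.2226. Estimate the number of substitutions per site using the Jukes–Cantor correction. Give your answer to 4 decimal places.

0.2641

d = −(3/4) ln(1 − 4p/3) = −0.75 ln(1 − 0.2968) = −0.75 ln(0.7032)
  = −0.75 × (-0.352114) = 0.264086 substitutions/site.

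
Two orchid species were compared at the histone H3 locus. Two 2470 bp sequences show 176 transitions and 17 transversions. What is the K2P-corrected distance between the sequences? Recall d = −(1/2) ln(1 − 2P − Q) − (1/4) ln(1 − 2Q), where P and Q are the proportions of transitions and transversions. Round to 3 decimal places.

P = 176/2470 ≈ 0.071255 and Q = 17/2470 ≈ 0.006883.
Under the Kimura two-parameter model, d = −½ ln(1 − 2P − Q) − ¼ ln(1 − 2Q).
1 − 2P − Q = 0.850607, giving −½ ln(0.850607) = 0.080903.
1 − 2Q = 0.986234, giving −¼ ln(0.986234) = 0.003465.
d = 0.080903 + 0.003465 = 0.084368.

0.084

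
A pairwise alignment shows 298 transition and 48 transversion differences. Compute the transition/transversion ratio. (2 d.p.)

R = 298/48 = 6.208333… ≈ 6.21 (to 2 d.p.).

6.21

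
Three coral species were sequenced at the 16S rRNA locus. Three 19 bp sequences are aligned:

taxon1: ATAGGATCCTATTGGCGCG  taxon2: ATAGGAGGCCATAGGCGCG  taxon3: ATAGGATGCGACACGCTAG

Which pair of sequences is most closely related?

taxon1 and taxon2

taxon1–taxon2: 4/19 differ, p = 0.211, d = 0.247.
taxon1–taxon3: 7/19 differ, p = 0.368, d = 0.507.
taxon2–taxon3: 6/19 differ, p = 0.316, d = 0.410.
The smallest distance is between taxon1 and taxon2.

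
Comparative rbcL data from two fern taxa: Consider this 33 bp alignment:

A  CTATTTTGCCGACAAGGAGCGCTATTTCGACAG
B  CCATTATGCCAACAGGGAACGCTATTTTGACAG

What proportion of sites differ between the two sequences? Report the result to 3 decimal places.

The sequences differ at 6 of 33 positions (sites 2, 6, 11, 15, 19, 28).
p = 6/33 = 0.181818… ≈ 0.182 (to 3 d.p.).

0.182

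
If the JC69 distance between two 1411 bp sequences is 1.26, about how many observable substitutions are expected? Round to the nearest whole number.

861

Invert JC69: p = (3/4)(1 − e^(−4d/3)) = 0.75 × (1 − e^(-1.68)) = 0.75 × (1 − 0.186374) = 0.610220.
Expected differing sites = pL ≈ 0.610220 × 1411 = 861.02042 ≈ 861.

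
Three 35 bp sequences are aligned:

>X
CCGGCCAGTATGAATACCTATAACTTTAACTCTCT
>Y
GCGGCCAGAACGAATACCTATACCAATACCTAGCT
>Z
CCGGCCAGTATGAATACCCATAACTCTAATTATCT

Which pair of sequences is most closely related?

X and Z

X–Y: 9/35 differ, p = 0.257, d = 0.315.
X–Z: 4/35 differ, p = 0.114, d = 0.124.
Y–Z: 10/35 differ, p = 0.286, d = 0.360.
The smallest distance is between X and Z.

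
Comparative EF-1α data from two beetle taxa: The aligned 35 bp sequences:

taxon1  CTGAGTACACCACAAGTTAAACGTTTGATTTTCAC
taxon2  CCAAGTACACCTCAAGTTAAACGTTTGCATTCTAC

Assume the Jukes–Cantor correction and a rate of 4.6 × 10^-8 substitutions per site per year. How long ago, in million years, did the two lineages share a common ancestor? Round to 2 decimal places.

2.53

The sequences differ at 7 of 35 sites (2, 3, 12, 28, 29, 32, 33), so p = 7/35 = 0.2.
d = −(3/4) ln(1 − 4p/3) = −0.75 ln(1 − 0.266667) = −0.75 ln(0.733333)
  = −0.75 × (-0.310155) = 0.232616 substitutions/site.
Under a molecular clock d = 2μt, so t = d/(2μ) = 0.232616 / (2 × 4.6 × 10^-8) = 2.53 million years.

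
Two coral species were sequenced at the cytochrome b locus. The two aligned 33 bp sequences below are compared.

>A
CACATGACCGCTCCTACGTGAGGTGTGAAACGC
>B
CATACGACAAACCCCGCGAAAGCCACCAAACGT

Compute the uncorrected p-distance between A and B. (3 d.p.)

0.485

The sequences differ at 16 of 33 positions.
p = 16/33 = 0.484848… ≈ 0.485 (to 3 d.p.).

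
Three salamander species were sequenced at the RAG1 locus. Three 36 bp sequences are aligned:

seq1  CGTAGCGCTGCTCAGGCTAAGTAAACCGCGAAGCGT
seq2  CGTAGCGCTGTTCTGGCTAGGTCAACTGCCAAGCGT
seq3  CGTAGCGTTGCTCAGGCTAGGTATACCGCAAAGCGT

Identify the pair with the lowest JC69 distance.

seq1–seq2: 6/36 differ, p = 0.167, d = 0.188.
seq1–seq3: 4/36 differ, p = 0.111, d = 0.120.
seq2–seq3: 7/36 differ, p = 0.194, d = 0.225.
The smallest distance is between seq1 and seq3.

seq1 and seq3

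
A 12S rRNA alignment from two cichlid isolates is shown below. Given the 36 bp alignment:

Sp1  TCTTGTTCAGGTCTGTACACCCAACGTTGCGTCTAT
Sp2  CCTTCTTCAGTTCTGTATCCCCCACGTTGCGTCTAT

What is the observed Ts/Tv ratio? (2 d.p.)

0.50

Transitions are A↔G and C↔T; transversions are all other mismatches.
Transitions: 2. Transversions: 4.
R = 2/4 = 0.50.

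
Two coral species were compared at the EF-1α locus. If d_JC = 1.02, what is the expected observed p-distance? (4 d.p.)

p = (3/4)(1 − e^(−4d/3)) = 0.75 × (1 − e^(-1.36)) = 0.75 × (1 − 0.256661) = 0.557504.

0.5575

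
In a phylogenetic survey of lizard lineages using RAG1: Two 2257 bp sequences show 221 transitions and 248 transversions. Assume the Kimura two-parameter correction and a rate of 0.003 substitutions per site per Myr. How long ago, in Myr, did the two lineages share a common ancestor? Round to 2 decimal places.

40.75

P = 221/2257 ≈ 0.097918 and Q = 248/2257 ≈ 0.10988.
Under the Kimura two-parameter model, d = −½ ln(1 − 2P − Q) − ¼ ln(1 − 2Q).
1 − 2P − Q = 0.694284, giving −½ ln(0.694284) = 0.182437.
1 − 2Q = 0.78024, giving −¼ ln(0.78024) = 0.062038.
d = 0.182437 + 0.062038 = 0.244475.
Under a molecular clock d = 2μt, so t = d/(2μ) = 0.244475 / (2 × 0.003) = 40.75 Myr.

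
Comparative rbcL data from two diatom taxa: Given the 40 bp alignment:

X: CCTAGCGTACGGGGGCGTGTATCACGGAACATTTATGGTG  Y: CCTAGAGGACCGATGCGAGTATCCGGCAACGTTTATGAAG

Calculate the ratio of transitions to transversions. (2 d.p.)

0.33

Transitions are A↔G and C↔T; transversions are all other mismatches.
Transitions: 3. Transversions: 9.
R = 3/9 = 0.333333… ≈ 0.33 (to 2 d.p.).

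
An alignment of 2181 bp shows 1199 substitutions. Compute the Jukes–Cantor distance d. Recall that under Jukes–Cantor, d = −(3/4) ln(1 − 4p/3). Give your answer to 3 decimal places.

0.990

p = 1199/2181 ≈ 0.549748.
d = −(3/4) ln(1 − 4p/3) = −0.75 ln(1 − 0.732997) = −0.75 ln(0.267003)
  = −0.75 × (-1.320495) = 0.990371 substitutions/site.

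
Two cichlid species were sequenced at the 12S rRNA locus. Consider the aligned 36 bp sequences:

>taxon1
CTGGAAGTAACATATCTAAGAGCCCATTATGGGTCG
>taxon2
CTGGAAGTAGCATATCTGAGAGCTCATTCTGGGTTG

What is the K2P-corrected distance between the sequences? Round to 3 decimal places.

Of 36 sites, 4 differences are transitions and 1 are transversions, so P = 4/36 ≈ 0.111111 and Q = 1/36 ≈ 0.027778.
Under the Kimura two-parameter model, d = −½ ln(1 − 2P − Q) − ¼ ln(1 − 2Q).
1 − 2P − Q = 0.75, giving −½ ln(0.75) = 0.143841.
1 − 2Q = 0.944444, giving −¼ ln(0.944444) = 0.014290.
d = 0.143841 + 0.014290 = 0.158131.

0.158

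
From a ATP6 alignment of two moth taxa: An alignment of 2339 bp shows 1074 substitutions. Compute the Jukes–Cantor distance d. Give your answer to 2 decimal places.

p = 1074/2339 ≈ 0.459171.
d = −(3/4) ln(1 − 4p/3) = −0.75 ln(1 − 0.612228) = −0.75 ln(0.387772)
  = −0.75 × (-0.947338) = 0.710504 substitutions/site.

0.71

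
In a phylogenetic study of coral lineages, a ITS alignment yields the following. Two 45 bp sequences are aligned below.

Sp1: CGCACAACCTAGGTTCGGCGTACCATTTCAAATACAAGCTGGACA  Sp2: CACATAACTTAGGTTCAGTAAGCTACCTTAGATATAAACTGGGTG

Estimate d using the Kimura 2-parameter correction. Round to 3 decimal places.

0.763

Of 45 sites, 17 differences are transitions and 1 are transversions, so P = 17/45 ≈ 0.377778 and Q = 1/45 ≈ 0.022222.
Under the Kimura two-parameter model, d = −½ ln(1 − 2P − Q) − ¼ ln(1 − 2Q).
1 − 2P − Q = 0.222222, giving −½ ln(0.222222) = 0.752039.
1 − 2Q = 0.955556, giving −¼ ln(0.955556) = 0.011365.
d = 0.752039 + 0.011365 = 0.763404.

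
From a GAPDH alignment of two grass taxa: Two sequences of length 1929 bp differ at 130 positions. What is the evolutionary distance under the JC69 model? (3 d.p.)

p = 130/1929 ≈ 0.067392.
d = −(3/4) ln(1 − 4p/3) = −0.75 ln(1 − 0.089856) = −0.75 ln(0.910144)
  = −0.75 × (-0.094152) = 0.070614 substitutions/site.

0.071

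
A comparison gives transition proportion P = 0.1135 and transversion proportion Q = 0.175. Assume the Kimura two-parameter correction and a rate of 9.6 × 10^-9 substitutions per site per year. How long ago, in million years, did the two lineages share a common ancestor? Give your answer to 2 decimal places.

Under the Kimura two-parameter model, d = −½ ln(1 − 2P − Q) − ¼ ln(1 − 2Q).
1 − 2P − Q = 0.598, giving −½ ln(0.598) = 0.257082.
1 − 2Q = 0.65, giving −¼ ln(0.65) = 0.107696.
d = 0.257082 + 0.107696 = 0.364778.
Under a molecular clock d = 2μt, so t = d/(2μ) = 0.364778 / (2 × 9.6 × 10^-9) = 19.00 million years.

19.00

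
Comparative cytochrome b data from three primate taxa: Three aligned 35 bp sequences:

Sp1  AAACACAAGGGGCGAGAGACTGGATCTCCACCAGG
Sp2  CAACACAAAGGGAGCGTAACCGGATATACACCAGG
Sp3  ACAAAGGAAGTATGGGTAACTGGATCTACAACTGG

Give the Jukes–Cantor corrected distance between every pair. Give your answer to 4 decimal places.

d(Sp1,Sp2) = 0.3149, d(Sp1,Sp3) = 0.5716, d(Sp2,Sp3) = 0.5128

Sp1–Sp2: 9/35 sites differ → p ≈ 0.257143, d = −0.75 ln(1 − 0.342857) = 0.314890 ≈ 0.3149.
Sp1–Sp3: 14/35 sites differ → p = 0.4, d = −0.75 ln(1 − 0.533333) = 0.571605 ≈ 0.5716.
Sp2–Sp3: 13/35 sites differ → p ≈ 0.371429, d = −0.75 ln(1 − 0.495239) = 0.512753 ≈ 0.5128.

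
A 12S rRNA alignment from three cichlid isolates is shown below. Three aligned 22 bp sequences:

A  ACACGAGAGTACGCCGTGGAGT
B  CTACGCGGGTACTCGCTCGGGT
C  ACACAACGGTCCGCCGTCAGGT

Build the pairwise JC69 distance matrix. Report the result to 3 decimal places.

A–B: 9/22 sites differ → p ≈ 0.409091, d = −0.75 ln(1 − 0.545455) = 0.591344 ≈ 0.591.
A–C: 7/22 sites differ → p ≈ 0.318182, d = −0.75 ln(1 − 0.424243) = 0.414052 ≈ 0.414.
B–C: 10/22 sites differ → p ≈ 0.454545, d = −0.75 ln(1 − 0.60606) = 0.698667 ≈ 0.699.

d(A,B) = 0.591, d(A,C) = 0.414, d(B,C) = 0.699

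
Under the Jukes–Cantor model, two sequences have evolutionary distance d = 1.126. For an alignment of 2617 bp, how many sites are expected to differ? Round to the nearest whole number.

Invert JC69: p = (3/4)(1 − e^(−4d/3)) = 0.75 × (1 − e^(-1.501333)) = 0.75 × (1 − 0.222833) = 0.582875.
Expected differing sites = pL ≈ 0.582875 × 2617 = 1525.383875 ≈ 1525.

1525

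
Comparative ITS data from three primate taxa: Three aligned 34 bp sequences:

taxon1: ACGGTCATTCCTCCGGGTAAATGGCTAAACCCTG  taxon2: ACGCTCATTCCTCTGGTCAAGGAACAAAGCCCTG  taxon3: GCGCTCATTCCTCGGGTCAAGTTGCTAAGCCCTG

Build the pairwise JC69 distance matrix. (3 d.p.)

taxon1–taxon2: 10/34 sites differ → p ≈ 0.294118, d = −0.75 ln(1 − 0.392157) = 0.373379 ≈ 0.373.
taxon1–taxon3: 8/34 sites differ → p ≈ 0.235294, d = −0.75 ln(1 − 0.313725) = 0.282358 ≈ 0.282.
taxon2–taxon3: 6/34 sites differ → p ≈ 0.176471, d = −0.75 ln(1 − 0.235295) = 0.201199 ≈ 0.201.

d(taxon1,taxon2) = 0.373, d(taxon1,taxon3) = 0.282, d(taxon2,taxon3) = 0.201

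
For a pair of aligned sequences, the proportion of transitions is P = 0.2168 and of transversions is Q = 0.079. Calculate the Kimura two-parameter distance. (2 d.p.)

Under the Kimura two-parameter model, d = −½ ln(1 − 2P − Q) − ¼ ln(1 − 2Q).
1 − 2P − Q = 0.4874, giving −½ ln(0.4874) = 0.359335.
1 − 2Q = 0.842, giving −¼ ln(0.842) = 0.042994.
d = 0.359335 + 0.042994 = 0.402329.

0.40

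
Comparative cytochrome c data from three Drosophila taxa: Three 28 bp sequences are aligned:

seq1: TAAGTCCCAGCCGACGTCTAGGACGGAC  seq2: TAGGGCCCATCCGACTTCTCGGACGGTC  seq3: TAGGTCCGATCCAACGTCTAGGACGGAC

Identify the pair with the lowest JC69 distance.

seq1 and seq3

seq1–seq2: 6/28 differ, p = 0.214, d = 0.252.
seq1–seq3: 4/28 differ, p = 0.143, d = 0.158.
seq2–seq3: 6/28 differ, p = 0.214, d = 0.252.
The smallest distance is between seq1 and seq3.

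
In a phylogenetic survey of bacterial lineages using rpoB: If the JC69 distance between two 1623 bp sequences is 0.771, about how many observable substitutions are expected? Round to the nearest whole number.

Invert JC69: p = (3/4)(1 − e^(−4d/3)) = 0.75 × (1 − e^(-1.028)) = 0.75 × (1 − 0.357722) = 0.481709.
Expected differing sites = pL ≈ 0.481709 × 1623 = 781.813707 ≈ 782.

782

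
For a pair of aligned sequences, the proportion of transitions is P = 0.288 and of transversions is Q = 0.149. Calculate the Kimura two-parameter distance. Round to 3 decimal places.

0.734

Under the Kimura two-parameter model, d = −½ ln(1 − 2P − Q) − ¼ ln(1 − 2Q).
1 − 2P − Q = 0.275, giving −½ ln(0.275) = 0.645492.
1 − 2Q = 0.702, giving −¼ ln(0.702) = 0.088455.
d = 0.645492 + 0.088455 = 0.733947.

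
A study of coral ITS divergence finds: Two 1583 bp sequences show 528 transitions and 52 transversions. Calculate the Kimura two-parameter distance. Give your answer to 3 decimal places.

0.619

P = 528/1583 ≈ 0.333544 and Q = 52/1583 ≈ 0.032849.
Under the Kimura two-parameter model, d = −½ ln(1 − 2P − Q) − ¼ ln(1 − 2Q).
1 − 2P − Q = 0.300063, giving −½ ln(0.300063) = 0.601881.
1 − 2Q = 0.934302, giving −¼ ln(0.934302) = 0.016989.
d = 0.601881 + 0.016989 = 0.618870.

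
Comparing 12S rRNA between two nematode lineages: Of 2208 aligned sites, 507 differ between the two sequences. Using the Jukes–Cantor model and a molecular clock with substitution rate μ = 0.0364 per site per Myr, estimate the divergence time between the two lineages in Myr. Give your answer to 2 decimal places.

3.77

p = 507/2208 ≈ 0.22962.
d = −(3/4) ln(1 − 4p/3) = −0.75 ln(1 − 0.30616) = −0.75 ln(0.69384)
  = −0.75 × (-0.365514) = 0.274136 substitutions/site.
Under a molecular clock d = 2μt, so t = d/(2μ) = 0.274136 / (2 × 0.0364) = 3.77 Myr.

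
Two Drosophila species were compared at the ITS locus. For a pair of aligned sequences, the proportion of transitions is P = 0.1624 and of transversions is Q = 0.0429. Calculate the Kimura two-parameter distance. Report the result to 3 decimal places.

Under the Kimura two-parameter model, d = −½ ln(1 − 2P − Q) − ¼ ln(1 − 2Q).
1 − 2P − Q = 0.6323, giving −½ ln(0.6323) = 0.229196.
1 − 2Q = 0.9142, giving −¼ ln(0.9142) = 0.022426.
d = 0.229196 + 0.022426 = 0.251622.

0.252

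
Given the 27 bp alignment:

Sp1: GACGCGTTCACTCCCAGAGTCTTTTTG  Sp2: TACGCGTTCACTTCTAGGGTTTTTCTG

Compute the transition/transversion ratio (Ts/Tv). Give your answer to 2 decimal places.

5.00

Transitions are A↔G and C↔T; transversions are all other mismatches.
Transitions: 5. Transversions: 1.
R = 5/1 = 5.00.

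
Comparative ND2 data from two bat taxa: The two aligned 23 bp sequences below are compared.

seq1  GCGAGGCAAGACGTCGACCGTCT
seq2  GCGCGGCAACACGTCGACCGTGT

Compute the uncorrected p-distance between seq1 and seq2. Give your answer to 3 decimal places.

0.130

The sequences differ at 3 of 23 positions (sites 4, 10, 22).
p = 3/23 = 0.130434… ≈ 0.130 (to 3 d.p.).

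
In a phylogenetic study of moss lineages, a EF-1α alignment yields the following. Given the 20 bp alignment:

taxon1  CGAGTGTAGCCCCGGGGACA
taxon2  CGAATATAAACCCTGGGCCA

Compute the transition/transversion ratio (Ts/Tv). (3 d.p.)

1.000

Transitions are A↔G and C↔T; transversions are all other mismatches.
Transitions: 3. Transversions: 3.
R = 3/3 = 1.000.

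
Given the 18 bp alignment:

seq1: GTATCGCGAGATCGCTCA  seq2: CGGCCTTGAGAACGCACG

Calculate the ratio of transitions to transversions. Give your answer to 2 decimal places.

Transitions are A↔G and C↔T; transversions are all other mismatches.
Transitions: 4. Transversions: 5.
R = 4/5 = 0.80.

0.80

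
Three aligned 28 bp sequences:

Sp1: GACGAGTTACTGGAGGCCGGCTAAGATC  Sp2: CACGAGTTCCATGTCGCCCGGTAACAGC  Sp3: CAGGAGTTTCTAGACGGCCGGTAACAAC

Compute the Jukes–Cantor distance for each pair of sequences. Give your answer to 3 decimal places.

d(Sp1,Sp2) = 0.485, d(Sp1,Sp3) = 0.485, d(Sp2,Sp3) = 0.304

Sp1–Sp2: 10/28 sites differ → p ≈ 0.357143, d = −0.75 ln(1 − 0.476191) = 0.484971 ≈ 0.485.
Sp1–Sp3: 10/28 sites differ → p ≈ 0.357143, d = −0.75 ln(1 − 0.476191) = 0.484971 ≈ 0.485.
Sp2–Sp3: 7/28 sites differ → p = 0.25, d = −0.75 ln(1 − 0.333333) = 0.304098 ≈ 0.304.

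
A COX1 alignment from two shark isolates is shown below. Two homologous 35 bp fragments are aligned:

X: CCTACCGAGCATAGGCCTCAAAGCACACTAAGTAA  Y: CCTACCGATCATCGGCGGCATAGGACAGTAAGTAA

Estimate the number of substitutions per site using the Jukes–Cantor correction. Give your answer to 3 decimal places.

The sequences differ at 7 of 35 sites (9, 13, 17, 18, 21, 24, 28), so p = 7/35 = 0.2.
d = −(3/4) ln(1 − 4p/3) = −0.75 ln(1 − 0.266667) = −0.75 ln(0.733333)
  = −0.75 × (-0.310155) = 0.232616 substitutions/site.

0.233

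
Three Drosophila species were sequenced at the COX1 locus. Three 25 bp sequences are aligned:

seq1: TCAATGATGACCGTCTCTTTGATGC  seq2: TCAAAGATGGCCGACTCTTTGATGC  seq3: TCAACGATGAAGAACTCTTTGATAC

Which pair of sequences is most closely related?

seq1 and seq2

seq1–seq2: 3/25 differ, p = 0.120, d = 0.131.
seq1–seq3: 6/25 differ, p = 0.240, d = 0.289.
seq2–seq3: 6/25 differ, p = 0.240, d = 0.289.
The smallest distance is between seq1 and seq2.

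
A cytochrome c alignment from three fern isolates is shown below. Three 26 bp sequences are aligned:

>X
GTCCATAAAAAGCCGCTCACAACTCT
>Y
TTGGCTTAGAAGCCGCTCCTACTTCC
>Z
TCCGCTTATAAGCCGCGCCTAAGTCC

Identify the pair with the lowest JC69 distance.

X–Y: 11/26 differ, p = 0.423, d = 0.623.
X–Z: 11/26 differ, p = 0.423, d = 0.623.
Y–Z: 6/26 differ, p = 0.231, d = 0.276.
The smallest distance is between Y and Z.

Y and Z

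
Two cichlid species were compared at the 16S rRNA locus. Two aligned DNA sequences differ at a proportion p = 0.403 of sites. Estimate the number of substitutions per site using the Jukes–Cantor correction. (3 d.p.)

d = −(3/4) ln(1 − 4p/3) = −0.75 ln(1 − 0.537333) = −0.75 ln(0.462667)
  = −0.75 × (-0.770748) = 0.578061 substitutions/site.

0.578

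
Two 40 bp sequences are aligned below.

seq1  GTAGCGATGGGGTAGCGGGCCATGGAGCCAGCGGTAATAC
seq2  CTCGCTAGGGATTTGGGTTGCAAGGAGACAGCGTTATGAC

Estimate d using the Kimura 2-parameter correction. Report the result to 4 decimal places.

0.6233

Of 40 sites, 1 differences are transitions and 15 are transversions, so P = 1/40 = 0.025 and Q = 15/40 = 0.375.
Under the Kimura two-parameter model, d = −½ ln(1 − 2P − Q) − ¼ ln(1 − 2Q).
1 − 2P − Q = 0.575, giving −½ ln(0.575) = 0.276693.
1 − 2Q = 0.25, giving −¼ ln(0.25) = 0.346574.
d = 0.276693 + 0.346574 = 0.623267.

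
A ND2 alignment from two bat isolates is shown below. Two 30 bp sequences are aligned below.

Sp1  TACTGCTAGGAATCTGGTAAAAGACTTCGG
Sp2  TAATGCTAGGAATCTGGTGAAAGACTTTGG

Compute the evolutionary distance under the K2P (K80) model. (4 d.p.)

Of 30 sites, 2 differences are transitions and 1 are transversions, so P = 2/30 ≈ 0.066667 and Q = 1/30 ≈ 0.033333.
Under the Kimura two-parameter model, d = −½ ln(1 − 2P − Q) − ¼ ln(1 − 2Q).
1 − 2P − Q = 0.833333, giving −½ ln(0.833333) = 0.091161.
1 − 2Q = 0.933334, giving −¼ ln(0.933334) = 0.017248.
d = 0.091161 + 0.017248 = 0.108409.

0.1084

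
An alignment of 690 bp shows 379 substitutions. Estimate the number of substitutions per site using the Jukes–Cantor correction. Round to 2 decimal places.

0.99

p = 379/690 ≈ 0.549275.
d = −(3/4) ln(1 − 4p/3) = −0.75 ln(1 − 0.732367) = −0.75 ln(0.267633)
  = −0.75 × (-1.318139) = 0.988604 substitutions/site.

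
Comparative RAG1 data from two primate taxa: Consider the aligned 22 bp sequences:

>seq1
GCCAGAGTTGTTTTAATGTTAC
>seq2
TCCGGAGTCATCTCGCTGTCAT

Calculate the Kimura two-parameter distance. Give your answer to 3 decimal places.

Of 22 sites, 8 differences are transitions and 2 are transversions, so P = 8/22 ≈ 0.363636 and Q = 2/22 ≈ 0.090909.
Under the Kimura two-parameter model, d = −½ ln(1 − 2P − Q) − ¼ ln(1 − 2Q).
1 − 2P − Q = 0.181819, giving −½ ln(0.181819) = 0.852372.
1 − 2Q = 0.818182, giving −¼ ln(0.818182) = 0.050168.
d = 0.852372 + 0.050168 = 0.902540.

0.903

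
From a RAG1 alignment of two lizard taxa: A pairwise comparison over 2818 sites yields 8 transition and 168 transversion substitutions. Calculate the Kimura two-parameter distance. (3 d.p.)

0.066

P = 8/2818 ≈ 0.002839 and Q = 168/2818 ≈ 0.059617.
Under the Kimura two-parameter model, d = −½ ln(1 − 2P − Q) − ¼ ln(1 − 2Q).
1 − 2P − Q = 0.934705, giving −½ ln(0.934705) = 0.033762.
1 − 2Q = 0.880766, giving −¼ ln(0.880766) = 0.031741.
d = 0.033762 + 0.031741 = 0.065503.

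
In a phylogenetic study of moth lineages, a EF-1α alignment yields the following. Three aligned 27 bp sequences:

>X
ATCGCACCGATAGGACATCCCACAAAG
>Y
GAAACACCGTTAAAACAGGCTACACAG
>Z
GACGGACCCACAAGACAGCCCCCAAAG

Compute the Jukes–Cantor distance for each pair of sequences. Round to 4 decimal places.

d(X,Y) = 0.5876, d(X,Z) = 0.3770, d(Y,Z) = 0.5876

X–Y: 11/27 sites differ → p ≈ 0.407407, d = −0.75 ln(1 − 0.543209) = 0.587647 ≈ 0.5876.
X–Z: 8/27 sites differ → p ≈ 0.296296, d = −0.75 ln(1 − 0.395061) = 0.376971 ≈ 0.3770.
Y–Z: 11/27 sites differ → p ≈ 0.407407, d = −0.75 ln(1 − 0.543209) = 0.587647 ≈ 0.5876.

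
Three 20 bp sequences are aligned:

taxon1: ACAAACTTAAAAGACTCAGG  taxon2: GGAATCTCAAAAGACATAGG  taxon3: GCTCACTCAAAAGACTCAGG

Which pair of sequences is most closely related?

taxon1–taxon2: 6/20 differ, p = 0.300, d = 0.383.
taxon1–taxon3: 4/20 differ, p = 0.200, d = 0.233.
taxon2–taxon3: 6/20 differ, p = 0.300, d = 0.383.
The smallest distance is between taxon1 and taxon3.

taxon1 and taxon3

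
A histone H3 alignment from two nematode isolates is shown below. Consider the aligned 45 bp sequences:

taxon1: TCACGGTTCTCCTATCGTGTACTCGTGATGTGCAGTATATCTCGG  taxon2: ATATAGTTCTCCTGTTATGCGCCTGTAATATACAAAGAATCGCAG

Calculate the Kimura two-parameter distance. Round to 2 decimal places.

Of 45 sites, 16 differences are transitions and 4 are transversions, so P = 16/45 ≈ 0.355556 and Q = 4/45 ≈ 0.088889.
Under the Kimura two-parameter model, d = −½ ln(1 − 2P − Q) − ¼ ln(1 − 2Q).
1 − 2P − Q = 0.199999, giving −½ ln(0.199999) = 0.804721.
1 − 2Q = 0.822222, giving −¼ ln(0.822222) = 0.048936.
d = 0.804721 + 0.048936 = 0.853657.

0.85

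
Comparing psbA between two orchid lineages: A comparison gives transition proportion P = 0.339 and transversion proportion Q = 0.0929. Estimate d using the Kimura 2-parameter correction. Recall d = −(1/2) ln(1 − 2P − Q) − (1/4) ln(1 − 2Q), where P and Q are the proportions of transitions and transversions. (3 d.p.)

Under the Kimura two-parameter model, d = −½ ln(1 − 2P − Q) − ¼ ln(1 − 2Q).
1 − 2P − Q = 0.2291, giving −½ ln(0.2291) = 0.736798.
1 − 2Q = 0.8142, giving −¼ ln(0.8142) = 0.051387.
d = 0.736798 + 0.051387 = 0.788185.

0.788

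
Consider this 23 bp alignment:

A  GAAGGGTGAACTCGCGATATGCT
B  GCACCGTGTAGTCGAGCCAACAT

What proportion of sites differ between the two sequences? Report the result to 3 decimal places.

The sequences differ at 11 of 23 positions.
p = 11/23 = 0.478260… ≈ 0.478 (to 3 d.p.).

0.478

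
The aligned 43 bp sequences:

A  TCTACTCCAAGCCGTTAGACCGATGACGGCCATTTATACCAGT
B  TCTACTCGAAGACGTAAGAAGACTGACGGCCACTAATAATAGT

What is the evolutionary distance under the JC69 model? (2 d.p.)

The sequences differ at 11 of 43 sites, so p = 11/43 ≈ 0.255814.
d = −(3/4) ln(1 − 4p/3) = −0.75 ln(1 − 0.341085) = −0.75 ln(0.658915)
  = −0.75 × (-0.417161) = 0.312871 substitutions/site.

0.31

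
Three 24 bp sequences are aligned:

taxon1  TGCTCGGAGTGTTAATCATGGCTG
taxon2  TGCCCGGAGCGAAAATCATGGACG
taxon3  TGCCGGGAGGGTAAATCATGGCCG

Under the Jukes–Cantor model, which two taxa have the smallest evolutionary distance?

taxon1–taxon2: 6/24 differ, p = 0.250, d = 0.304.
taxon1–taxon3: 5/24 differ, p = 0.208, d = 0.244.
taxon2–taxon3: 4/24 differ, p = 0.167, d = 0.188.
The smallest distance is between taxon2 and taxon3.

taxon2 and taxon3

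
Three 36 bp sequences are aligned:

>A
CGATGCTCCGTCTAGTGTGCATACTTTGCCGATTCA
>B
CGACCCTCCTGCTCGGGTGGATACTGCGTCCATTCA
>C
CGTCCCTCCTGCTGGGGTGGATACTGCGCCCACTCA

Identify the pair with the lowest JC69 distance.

A–B: 11/36 differ, p = 0.306, d = 0.392.
A–C: 12/36 differ, p = 0.333, d = 0.441.
B–C: 4/36 differ, p = 0.111, d = 0.120.
The smallest distance is between B and C.

B and C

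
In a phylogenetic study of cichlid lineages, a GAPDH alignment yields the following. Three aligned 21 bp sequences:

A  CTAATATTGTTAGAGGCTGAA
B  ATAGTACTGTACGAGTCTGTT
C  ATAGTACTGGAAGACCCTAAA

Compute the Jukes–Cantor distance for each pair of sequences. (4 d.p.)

d(A,B) = 0.5319, d(A,C) = 0.5319, d(B,C) = 0.4408

A–B: 8/21 sites differ → p ≈ 0.380952, d = −0.75 ln(1 − 0.507936) = 0.531860 ≈ 0.5319.
A–C: 8/21 sites differ → p ≈ 0.380952, d = −0.75 ln(1 − 0.507936) = 0.531860 ≈ 0.5319.
B–C: 7/21 sites differ → p ≈ 0.333333, d = −0.75 ln(1 − 0.444444) = 0.440839 ≈ 0.4408.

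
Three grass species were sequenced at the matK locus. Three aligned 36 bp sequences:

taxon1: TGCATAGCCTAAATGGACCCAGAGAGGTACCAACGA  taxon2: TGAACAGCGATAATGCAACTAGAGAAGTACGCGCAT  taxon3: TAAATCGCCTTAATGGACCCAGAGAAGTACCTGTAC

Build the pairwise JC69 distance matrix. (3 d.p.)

d(taxon1,taxon2) = 0.548, d(taxon1,taxon3) = 0.347, d(taxon2,taxon3) = 0.441

taxon1–taxon2: 14/36 sites differ → p ≈ 0.388889, d = −0.75 ln(1 − 0.518519) = 0.548166 ≈ 0.548.
taxon1–taxon3: 10/36 sites differ → p ≈ 0.277778, d = −0.75 ln(1 − 0.370371) = 0.346968 ≈ 0.347.
taxon2–taxon3: 12/36 sites differ → p ≈ 0.333333, d = −0.75 ln(1 − 0.444444) = 0.440839 ≈ 0.441.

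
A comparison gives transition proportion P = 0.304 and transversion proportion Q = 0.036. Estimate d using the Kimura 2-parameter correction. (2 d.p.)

0.54

Under the Kimura two-parameter model, d = −½ ln(1 − 2P − Q) − ¼ ln(1 − 2Q).
1 − 2P − Q = 0.356, giving −½ ln(0.356) = 0.516412.
1 − 2Q = 0.928, giving −¼ ln(0.928) = 0.018681.
d = 0.516412 + 0.018681 = 0.535093.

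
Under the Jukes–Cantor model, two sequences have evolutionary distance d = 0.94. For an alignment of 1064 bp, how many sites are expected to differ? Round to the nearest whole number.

570

Invert JC69: p = (3/4)(1 − e^(−4d/3)) = 0.75 × (1 − e^(-1.253333)) = 0.75 × (1 − 0.285551) = 0.535837.
Expected differing sites = pL ≈ 0.535837 × 1064 = 570.130568 ≈ 570.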